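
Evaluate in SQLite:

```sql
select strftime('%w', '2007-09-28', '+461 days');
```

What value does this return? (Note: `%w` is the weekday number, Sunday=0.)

First apply '+461 days': 2007-09-28 → 2009-01-01.
2009-01-01 is a Thursday; with Sunday=0 that is 4.

4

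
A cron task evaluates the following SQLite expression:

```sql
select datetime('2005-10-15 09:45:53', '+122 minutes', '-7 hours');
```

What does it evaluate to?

2005-10-15 04:47:53

122 minutes = 2h 2m; +122 minutes from 2005-10-15 09:45:53 is 2005-10-15 11:47:53.
-7 hours from 2005-10-15 11:47:53 is 2005-10-15 04:47:53.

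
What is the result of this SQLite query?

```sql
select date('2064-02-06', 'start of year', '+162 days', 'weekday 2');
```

`start of year` rewinds 2064-02-06 to 2064-01-01.
Applying '+162 days' to 2064-01-01: counting 162 days forward gives 2064-06-11.
`weekday 2` advances to the next Tuesday; 2064-06-11 is a Wednesday, so it moves forward to 2064-06-17.

2064-06-17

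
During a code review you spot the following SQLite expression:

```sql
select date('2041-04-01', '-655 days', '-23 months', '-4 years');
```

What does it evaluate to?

Applying '-655 days' to 2041-04-01: counting 655 days back gives 2039-06-16.
Adding -23 months to 2039-06-16 gives 2037-07-16.
Adding -4 years to 2037-07-16 gives 2033-07-16.

2033-07-16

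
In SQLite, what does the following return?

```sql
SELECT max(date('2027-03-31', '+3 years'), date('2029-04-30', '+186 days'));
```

date('2027-03-31', '+3 years') → 2030-03-31.
date('2029-04-30', '+186 days') → 2029-11-02.
Later of the two is 2030-03-31.

2030-03-31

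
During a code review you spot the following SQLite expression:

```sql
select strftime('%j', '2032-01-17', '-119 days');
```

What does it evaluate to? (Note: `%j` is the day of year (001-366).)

First apply '-119 days': 2032-01-17 → 2031-09-20.
Day-of-year for 2031-09-20: days since 2031-01-01 inclusive = 263, zero-padded to 263.

263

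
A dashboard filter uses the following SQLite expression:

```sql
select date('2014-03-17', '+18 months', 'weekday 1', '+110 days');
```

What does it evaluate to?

2016-01-09

Adding +18 months to 2014-03-17 gives 2015-09-17.
`weekday 1` advances to the next Monday; 2015-09-17 is a Thursday, so it moves forward to 2015-09-21.
Applying '+110 days' to 2015-09-21: counting 110 days forward gives 2016-01-09.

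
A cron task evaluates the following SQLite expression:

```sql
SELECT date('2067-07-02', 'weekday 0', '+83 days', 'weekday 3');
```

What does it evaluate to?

`weekday 0` advances to the next Sunday; 2067-07-02 is a Saturday, so it moves forward to 2067-07-03.
Applying '+83 days' to 2067-07-03: counting 83 days forward gives 2067-09-24.
`weekday 3` advances to the next Wednesday; 2067-09-24 is a Saturday, so it moves forward to 2067-09-28.

2067-09-28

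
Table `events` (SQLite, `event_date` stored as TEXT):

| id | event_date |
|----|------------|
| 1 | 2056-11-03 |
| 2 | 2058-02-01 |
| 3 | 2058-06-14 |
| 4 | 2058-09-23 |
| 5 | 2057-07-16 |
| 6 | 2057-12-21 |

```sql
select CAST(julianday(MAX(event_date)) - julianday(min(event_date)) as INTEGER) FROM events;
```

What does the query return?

689

MIN = 2056-11-03, MAX = 2058-09-23.
27 days remain in November 2056 after the 3rd (30 − 3).
Full months from December 2056 through August 2058 contribute their day counts.
Then 23 days into September 2058.
Total: 27 + 31 + 31 + 28 + 31 + 30 + 31 + 30 + 31 + 31 + 30 + 31 + 30 + 31 + 31 + 28 + 31 + 30 + 31 + 30 + 31 + 31 + 23 = 689.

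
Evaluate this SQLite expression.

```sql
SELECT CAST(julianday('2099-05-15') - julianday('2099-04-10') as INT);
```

20 days remain in April 2099 after the 10th (30 − 10).
Then 15 days into May 2099.
Total: 20 + 15 = 35.

35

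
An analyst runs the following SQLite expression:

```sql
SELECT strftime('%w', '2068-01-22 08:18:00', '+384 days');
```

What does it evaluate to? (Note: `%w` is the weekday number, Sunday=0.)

6

First apply '+384 days': 2068-01-22 08:18:00 → 2069-02-09 08:18:00.
2069-02-09 is a Saturday; with Sunday=0 that is 6.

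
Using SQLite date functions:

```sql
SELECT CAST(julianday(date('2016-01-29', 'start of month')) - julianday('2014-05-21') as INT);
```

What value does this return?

590

`start of month` rewinds 2016-01-29 to 2016-01-01.
10 days remain in May 2014 after the 21st (31 − 21).
Full months from June 2014 through December 2015 contribute their day counts.
Then 1 day into January 2016.
Total: 10 + 30 + 31 + 31 + 30 + 31 + 30 + 31 + 31 + 28 + 31 + 30 + 31 + 30 + 31 + 31 + 30 + 31 + 30 + 31 + 1 = 590.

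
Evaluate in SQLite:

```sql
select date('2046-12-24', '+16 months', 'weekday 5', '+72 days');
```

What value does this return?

2048-07-05

Adding +16 months to 2046-12-24 gives 2048-04-24.
`weekday 5` advances to the next Friday; 2048-04-24 is already a Friday, so it stays at 2048-04-24.
Applying '+72 days' to 2048-04-24: counting 72 days forward gives 2048-07-05.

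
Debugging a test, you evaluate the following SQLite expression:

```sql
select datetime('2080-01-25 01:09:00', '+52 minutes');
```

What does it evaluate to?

2080-01-25 02:01:00

+52 minutes from 2080-01-25 01:09:00 is 2080-01-25 02:01:00.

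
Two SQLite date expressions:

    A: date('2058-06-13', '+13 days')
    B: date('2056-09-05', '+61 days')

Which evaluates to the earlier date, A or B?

A = 2058-06-26.
B = 2056-11-05.
B is earlier.

B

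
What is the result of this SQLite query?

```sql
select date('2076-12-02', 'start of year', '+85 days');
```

2076-03-26

`start of year` rewinds 2076-12-02 to 2076-01-01.
Applying '+85 days' to 2076-01-01: counting 85 days forward gives 2076-03-26.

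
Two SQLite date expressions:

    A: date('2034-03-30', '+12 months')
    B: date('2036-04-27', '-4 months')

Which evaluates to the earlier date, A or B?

A = 2035-03-30.
B = 2035-12-27.
A is earlier.

A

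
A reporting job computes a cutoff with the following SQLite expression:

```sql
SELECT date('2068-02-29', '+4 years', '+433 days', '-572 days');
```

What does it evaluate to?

2071-10-13

Adding +4 years to 2068-02-29 gives 2072-02-29.
Applying '+433 days' to 2072-02-29: counting 433 days forward gives 2073-05-07.
Applying '-572 days' to 2073-05-07: counting 572 days back gives 2071-10-13.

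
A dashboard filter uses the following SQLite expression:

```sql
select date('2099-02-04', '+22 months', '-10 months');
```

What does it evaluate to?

2100-02-04

Adding +22 months to 2099-02-04 gives 2100-12-04.
Adding -10 months to 2100-12-04 gives 2100-02-04.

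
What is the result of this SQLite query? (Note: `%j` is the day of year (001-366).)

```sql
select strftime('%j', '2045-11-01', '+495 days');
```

First apply '+495 days': 2045-11-01 → 2047-03-11.
Day-of-year for 2047-03-11: days since 2047-01-01 inclusive = 70, zero-padded to 070.

070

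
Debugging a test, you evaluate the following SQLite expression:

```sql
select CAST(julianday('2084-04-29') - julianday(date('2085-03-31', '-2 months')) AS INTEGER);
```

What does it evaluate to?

Adding -2 months to 2085-03-31 gives 2085-01-31.
1 day remains in April 2084 after the 29th (30 − 29).
Full months from May 2084 through December 2084 contribute their day counts.
Then 31 days into January 2085.
Total: 1 + 31 + 30 + 31 + 31 + 30 + 31 + 30 + 31 + 31 = 277.
The subtraction is earlier − later, so the result is −277 → -277.

-277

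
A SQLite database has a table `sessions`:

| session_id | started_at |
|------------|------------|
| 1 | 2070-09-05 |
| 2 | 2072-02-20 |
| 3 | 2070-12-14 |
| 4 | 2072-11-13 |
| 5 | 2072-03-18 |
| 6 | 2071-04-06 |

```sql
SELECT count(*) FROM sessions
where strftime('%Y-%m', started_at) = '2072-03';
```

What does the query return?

Rows with year-month 2072-03: 2072-03-18 → 1.

1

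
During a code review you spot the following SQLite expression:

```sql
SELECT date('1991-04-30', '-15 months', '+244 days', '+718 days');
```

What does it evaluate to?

1992-09-18

Adding -15 months to 1991-04-30 gives 1990-01-30.
Applying '+244 days' to 1990-01-30: counting 244 days forward gives 1990-10-01.
Applying '+718 days' to 1990-10-01: counting 718 days forward gives 1992-09-18.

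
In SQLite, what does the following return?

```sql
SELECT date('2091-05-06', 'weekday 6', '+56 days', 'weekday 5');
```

2091-07-13

`weekday 6` advances to the next Saturday; 2091-05-06 is a Sunday, so it moves forward to 2091-05-12.
Applying '+56 days' to 2091-05-12: counting 56 days forward gives 2091-07-07.
`weekday 5` advances to the next Friday; 2091-07-07 is a Saturday, so it moves forward to 2091-07-13.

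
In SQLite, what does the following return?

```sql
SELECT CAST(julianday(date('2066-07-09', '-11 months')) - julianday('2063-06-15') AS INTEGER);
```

786

Adding -11 months to 2066-07-09 gives 2065-08-09.
15 days remain in June 2063 after the 15th (30 − 15).
Full months from July 2063 through July 2065 contribute their day counts.
Then 9 days into August 2065.
Total: 15 + 31 + 31 + 30 + 31 + 30 + 31 + 31 + 29 + 31 + 30 + 31 + 30 + 31 + 31 + 30 + 31 + 30 + 31 + 31 + 28 + 31 + 30 + 31 + 30 + 31 + 9 = 786.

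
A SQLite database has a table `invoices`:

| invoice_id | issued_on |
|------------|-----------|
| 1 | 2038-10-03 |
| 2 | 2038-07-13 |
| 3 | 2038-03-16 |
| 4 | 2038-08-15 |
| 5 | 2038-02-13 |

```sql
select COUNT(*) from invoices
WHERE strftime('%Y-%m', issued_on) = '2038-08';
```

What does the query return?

Rows with year-month 2038-08: 2038-08-15 → 1.

1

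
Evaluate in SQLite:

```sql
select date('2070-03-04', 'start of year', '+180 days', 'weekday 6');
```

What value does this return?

`start of year` rewinds 2070-03-04 to 2070-01-01.
Applying '+180 days' to 2070-01-01: counting 180 days forward gives 2070-06-30.
`weekday 6` advances to the next Saturday; 2070-06-30 is a Monday, so it moves forward to 2070-07-05.

2070-07-05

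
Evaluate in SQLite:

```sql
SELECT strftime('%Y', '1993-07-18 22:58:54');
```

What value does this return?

`%Y` extracts the 4-digit year: 1993.

1993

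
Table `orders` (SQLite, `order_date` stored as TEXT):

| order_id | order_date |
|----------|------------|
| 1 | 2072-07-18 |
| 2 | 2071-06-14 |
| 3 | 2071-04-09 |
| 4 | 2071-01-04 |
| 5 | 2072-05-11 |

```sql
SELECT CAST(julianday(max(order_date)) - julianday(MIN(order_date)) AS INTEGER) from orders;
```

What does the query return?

MIN = 2071-01-04, MAX = 2072-07-18.
27 days remain in January 2071 after the 4th (31 − 4).
Full months from February 2071 through June 2072 contribute their day counts.
Then 18 days into July 2072.
Total: 27 + 28 + 31 + 30 + 31 + 30 + 31 + 31 + 30 + 31 + 30 + 31 + 31 + 29 + 31 + 30 + 31 + 30 + 18 = 561.

561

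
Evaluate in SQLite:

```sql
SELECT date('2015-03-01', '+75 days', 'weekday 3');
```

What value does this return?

Applying '+75 days' to 2015-03-01: counting 75 days forward gives 2015-05-15.
`weekday 3` advances to the next Wednesday; 2015-05-15 is a Friday, so it moves forward to 2015-05-20.

2015-05-20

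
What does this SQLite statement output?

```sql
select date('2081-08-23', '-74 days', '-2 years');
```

2079-06-10

Applying '-74 days' to 2081-08-23: counting 74 days back gives 2081-06-10.
Adding -2 years to 2081-06-10 gives 2079-06-10.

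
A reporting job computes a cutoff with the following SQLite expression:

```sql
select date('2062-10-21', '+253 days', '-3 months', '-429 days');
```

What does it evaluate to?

Applying '+253 days' to 2062-10-21: counting 253 days forward gives 2063-07-01.
Adding -3 months to 2063-07-01 gives 2063-04-01.
Applying '-429 days' to 2063-04-01: counting 429 days back gives 2062-01-27.

2062-01-27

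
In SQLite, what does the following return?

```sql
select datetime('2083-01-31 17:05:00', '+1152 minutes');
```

1152 minutes = 19h 12m; +1152 minutes from 2083-01-31 17:05:00 is 2083-02-01 12:17:00 (crosses midnight).

2083-02-01 12:17:00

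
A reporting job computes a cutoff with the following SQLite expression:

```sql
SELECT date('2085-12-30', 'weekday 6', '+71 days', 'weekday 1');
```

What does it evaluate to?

2086-03-18

`weekday 6` advances to the next Saturday; 2085-12-30 is a Sunday, so it moves forward to 2086-01-05.
Applying '+71 days' to 2086-01-05: counting 71 days forward gives 2086-03-17.
`weekday 1` advances to the next Monday; 2086-03-17 is a Sunday, so it moves forward to 2086-03-18.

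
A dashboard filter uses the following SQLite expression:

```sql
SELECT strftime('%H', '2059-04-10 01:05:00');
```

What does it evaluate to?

01

`%H` extracts the 2-digit hour (00-23): 01.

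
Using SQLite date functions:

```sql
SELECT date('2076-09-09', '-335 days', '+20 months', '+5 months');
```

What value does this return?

2077-11-10

Applying '-335 days' to 2076-09-09: counting 335 days back gives 2075-10-10.
Adding +20 months to 2075-10-10 gives 2077-06-10.
Adding +5 months to 2077-06-10 gives 2077-11-10.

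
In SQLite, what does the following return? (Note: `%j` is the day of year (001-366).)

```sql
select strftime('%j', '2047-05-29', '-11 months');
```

180

First apply '-11 months': 2047-05-29 → 2046-06-29.
Day-of-year for 2046-06-29: days since 2046-01-01 inclusive = 180, zero-padded to 180.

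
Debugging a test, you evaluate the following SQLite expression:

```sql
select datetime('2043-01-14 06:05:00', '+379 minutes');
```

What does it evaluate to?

379 minutes = 6h 19m; +379 minutes from 2043-01-14 06:05:00 is 2043-01-14 12:24:00.

2043-01-14 12:24:00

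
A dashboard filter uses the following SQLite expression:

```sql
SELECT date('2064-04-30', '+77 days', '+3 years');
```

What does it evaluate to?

Applying '+77 days' to 2064-04-30: counting 77 days forward gives 2064-07-16.
Adding +3 years to 2064-07-16 gives 2067-07-16.

2067-07-16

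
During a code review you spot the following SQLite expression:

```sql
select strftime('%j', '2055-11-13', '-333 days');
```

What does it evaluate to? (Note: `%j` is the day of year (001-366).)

First apply '-333 days': 2055-11-13 → 2054-12-15.
Day-of-year for 2054-12-15: days since 2054-01-01 inclusive = 349, zero-padded to 349.

349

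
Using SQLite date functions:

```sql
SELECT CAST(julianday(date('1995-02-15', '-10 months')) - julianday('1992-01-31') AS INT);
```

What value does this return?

805

Adding -10 months to 1995-02-15 gives 1994-04-15.
0 days remain in January 1992 after the 31st (31 − 31).
Full months from February 1992 through March 1994 contribute their day counts.
Then 15 days into April 1994.
Total: 0 + 29 + 31 + 30 + 31 + 30 + 31 + 31 + 30 + 31 + 30 + 31 + 31 + 28 + 31 + 30 + 31 + 30 + 31 + 31 + 30 + 31 + 30 + 31 + 31 + 28 + 31 + 15 = 805.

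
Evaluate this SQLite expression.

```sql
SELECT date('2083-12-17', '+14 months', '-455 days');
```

Adding +14 months to 2083-12-17 gives 2085-02-17.
Applying '-455 days' to 2085-02-17: counting 455 days back gives 2083-11-20.

2083-11-20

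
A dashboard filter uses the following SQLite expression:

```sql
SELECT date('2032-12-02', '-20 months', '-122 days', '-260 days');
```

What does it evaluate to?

Adding -20 months to 2032-12-02 gives 2031-04-02.
Applying '-122 days' to 2031-04-02: counting 122 days back gives 2030-12-01.
Applying '-260 days' to 2030-12-01: counting 260 days back gives 2030-03-16.

2030-03-16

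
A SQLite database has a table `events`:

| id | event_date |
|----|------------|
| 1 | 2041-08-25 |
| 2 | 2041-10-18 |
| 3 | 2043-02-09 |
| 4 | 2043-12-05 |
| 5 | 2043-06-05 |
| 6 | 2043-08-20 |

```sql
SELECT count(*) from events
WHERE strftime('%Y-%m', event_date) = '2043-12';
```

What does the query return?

Rows with year-month 2043-12: 2043-12-05 → 1.

1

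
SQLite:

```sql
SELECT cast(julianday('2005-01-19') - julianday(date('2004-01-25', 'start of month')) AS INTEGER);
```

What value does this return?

384

`start of month` rewinds 2004-01-25 to 2004-01-01.
30 days remain in January 2004 after the 1st (31 − 1).
Full months from February 2004 through December 2004 contribute their day counts.
Then 19 days into January 2005.
Total: 30 + 29 + 31 + 30 + 31 + 30 + 31 + 31 + 30 + 31 + 30 + 31 + 19 = 384.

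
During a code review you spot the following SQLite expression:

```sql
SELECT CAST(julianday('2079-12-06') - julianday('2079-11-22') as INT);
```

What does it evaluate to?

14

8 days remain in November 2079 after the 22nd (30 − 22).
Then 6 days into December 2079.
Total: 8 + 6 = 14.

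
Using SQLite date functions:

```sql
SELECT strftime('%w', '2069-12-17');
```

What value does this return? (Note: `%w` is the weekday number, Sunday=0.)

2

2069-12-17 is a Tuesday; with Sunday=0 that is 2.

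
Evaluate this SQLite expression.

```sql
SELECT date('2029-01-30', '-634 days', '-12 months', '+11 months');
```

2027-04-07

Applying '-634 days' to 2029-01-30: counting 634 days back gives 2027-05-07.
Adding -12 months to 2027-05-07 gives 2026-05-07.
Adding +11 months to 2026-05-07 gives 2027-04-07.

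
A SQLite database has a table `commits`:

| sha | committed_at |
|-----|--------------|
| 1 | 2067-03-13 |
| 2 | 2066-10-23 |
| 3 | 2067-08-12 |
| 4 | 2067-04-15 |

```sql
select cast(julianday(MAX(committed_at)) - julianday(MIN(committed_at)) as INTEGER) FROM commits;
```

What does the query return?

293

MIN = 2066-10-23, MAX = 2067-08-12.
8 days remain in October 2066 after the 23rd (31 − 23).
Full months from November 2066 through July 2067 contribute their day counts.
Then 12 days into August 2067.
Total: 8 + 30 + 31 + 31 + 28 + 31 + 30 + 31 + 30 + 31 + 12 = 293.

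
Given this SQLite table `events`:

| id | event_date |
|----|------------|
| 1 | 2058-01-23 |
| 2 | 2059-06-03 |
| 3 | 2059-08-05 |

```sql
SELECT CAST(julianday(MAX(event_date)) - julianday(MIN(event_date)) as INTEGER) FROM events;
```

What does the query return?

MIN = 2058-01-23, MAX = 2059-08-05.
8 days remain in January 2058 after the 23rd (31 − 23).
Full months from February 2058 through July 2059 contribute their day counts.
Then 5 days into August 2059.
Total: 8 + 28 + 31 + 30 + 31 + 30 + 31 + 31 + 30 + 31 + 30 + 31 + 31 + 28 + 31 + 30 + 31 + 30 + 31 + 5 = 559.

559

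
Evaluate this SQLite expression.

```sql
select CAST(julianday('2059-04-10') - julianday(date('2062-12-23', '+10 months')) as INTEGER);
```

-1657

Adding +10 months to 2062-12-23 gives 2063-10-23.
20 days remain in April 2059 after the 10th (30 − 10).
Full months from May 2059 through September 2063 contribute their day counts.
Then 23 days into October 2063.
Total: 20 + 31 + 30 + 31 + 31 + 30 + 31 + 30 + 31 + 31 + 29 + 31 + 30 + 31 + 30 + 31 + 31 + 30 + 31 + 30 + 31 + 31 + 28 + 31 + 30 + 31 + 30 + 31 + 31 + 30 + 31 + 30 + 31 + 31 + 28 + 31 + 30 + 31 + 30 + 31 + 31 + 30 + 31 + 30 + 31 + 31 + 28 + 31 + 30 + 31 + 30 + 31 + 31 + 30 + 23 = 1657.
The subtraction is earlier − later, so the result is −1657 → -1657.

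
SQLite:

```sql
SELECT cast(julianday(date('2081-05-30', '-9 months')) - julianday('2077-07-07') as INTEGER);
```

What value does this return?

Adding -9 months to 2081-05-30 gives 2080-08-30.
24 days remain in July 2077 after the 7th (31 − 7).
Full months from August 2077 through July 2080 contribute their day counts.
Then 30 days into August 2080.
Total: 24 + 31 + 30 + 31 + 30 + 31 + 31 + 28 + 31 + 30 + 31 + 30 + 31 + 31 + 30 + 31 + 30 + 31 + 31 + 28 + 31 + 30 + 31 + 30 + 31 + 31 + 30 + 31 + 30 + 31 + 31 + 29 + 31 + 30 + 31 + 30 + 31 + 30 = 1150.

1150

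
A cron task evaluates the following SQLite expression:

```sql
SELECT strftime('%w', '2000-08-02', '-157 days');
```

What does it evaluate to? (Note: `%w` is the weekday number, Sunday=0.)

First apply '-157 days': 2000-08-02 → 2000-02-27.
2000-02-27 is a Sunday; with Sunday=0 that is 0.

0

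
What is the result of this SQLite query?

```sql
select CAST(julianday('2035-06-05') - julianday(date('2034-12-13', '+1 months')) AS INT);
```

Adding +1 month to 2034-12-13 gives 2035-01-13.
18 days remain in January 2035 after the 13th (31 − 13).
February 2035: 28 days.
March 2035: 31 days.
April 2035: 30 days.
May 2035: 31 days.
Then 5 days into June 2035.
Total: 18 + 28 + 31 + 30 + 31 + 5 = 143.

143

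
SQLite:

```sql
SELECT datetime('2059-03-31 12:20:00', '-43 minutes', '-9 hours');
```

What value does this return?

2059-03-31 02:37:00

-43 minutes from 2059-03-31 12:20:00 is 2059-03-31 11:37:00.
-9 hours from 2059-03-31 11:37:00 is 2059-03-31 02:37:00.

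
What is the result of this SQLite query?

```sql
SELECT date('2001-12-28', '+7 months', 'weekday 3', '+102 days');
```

Adding +7 months to 2001-12-28 gives 2002-07-28.
`weekday 3` advances to the next Wednesday; 2002-07-28 is a Sunday, so it moves forward to 2002-07-31.
Applying '+102 days' to 2002-07-31: counting 102 days forward gives 2002-11-10.

2002-11-10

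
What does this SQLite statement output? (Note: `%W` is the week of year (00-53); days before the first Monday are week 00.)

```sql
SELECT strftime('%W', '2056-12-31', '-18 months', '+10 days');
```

First apply '-18 months', '+10 days': 2056-12-31 → 2055-07-11.
2055-07-11 is a Sunday. SQLite's %W counts Mondays since the year started; the result is 27.

27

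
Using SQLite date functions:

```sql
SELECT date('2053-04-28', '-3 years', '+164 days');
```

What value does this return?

Adding -3 years to 2053-04-28 gives 2050-04-28.
Applying '+164 days' to 2050-04-28: counting 164 days forward gives 2050-10-09.

2050-10-09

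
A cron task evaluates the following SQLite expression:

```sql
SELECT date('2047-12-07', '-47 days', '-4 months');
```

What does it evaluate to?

Applying '-47 days' to 2047-12-07: counting 47 days back gives 2047-10-21.
Adding -4 months to 2047-10-21 gives 2047-06-21.

2047-06-21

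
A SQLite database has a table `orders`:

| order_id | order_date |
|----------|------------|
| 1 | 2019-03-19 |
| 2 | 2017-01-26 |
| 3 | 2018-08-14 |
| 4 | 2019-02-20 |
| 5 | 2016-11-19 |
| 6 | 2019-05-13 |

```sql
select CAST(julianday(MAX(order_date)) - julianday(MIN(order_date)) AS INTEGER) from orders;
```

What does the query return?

905

MIN = 2016-11-19, MAX = 2019-05-13.
11 days remain in November 2016 after the 19th (30 − 19).
Full months from December 2016 through April 2019 contribute their day counts.
Then 13 days into May 2019.
Total: 11 + 31 + 31 + 28 + 31 + 30 + 31 + 30 + 31 + 31 + 30 + 31 + 30 + 31 + 31 + 28 + 31 + 30 + 31 + 30 + 31 + 31 + 30 + 31 + 30 + 31 + 31 + 28 + 31 + 30 + 13 = 905.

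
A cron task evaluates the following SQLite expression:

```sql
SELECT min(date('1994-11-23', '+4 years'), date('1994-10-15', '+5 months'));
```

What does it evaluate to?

1995-03-15

date('1994-11-23', '+4 years') → 1998-11-23.
date('1994-10-15', '+5 months') → 1995-03-15.
Earlier of the two is 1995-03-15.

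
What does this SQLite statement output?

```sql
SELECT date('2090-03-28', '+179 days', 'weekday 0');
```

2090-09-24

Applying '+179 days' to 2090-03-28: counting 179 days forward gives 2090-09-23.
`weekday 0` advances to the next Sunday; 2090-09-23 is a Saturday, so it moves forward to 2090-09-24.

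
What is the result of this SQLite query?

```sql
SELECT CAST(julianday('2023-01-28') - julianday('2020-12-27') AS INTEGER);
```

4 days remain in December 2020 after the 27th (31 − 27).
Full months from January 2021 through December 2022 contribute their day counts.
Then 28 days into January 2023.
Total: 4 + 31 + 28 + 31 + 30 + 31 + 30 + 31 + 31 + 30 + 31 + 30 + 31 + 31 + 28 + 31 + 30 + 31 + 30 + 31 + 31 + 30 + 31 + 30 + 31 + 28 = 762.

762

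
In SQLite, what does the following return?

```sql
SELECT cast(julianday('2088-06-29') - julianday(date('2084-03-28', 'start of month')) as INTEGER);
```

1581

`start of month` rewinds 2084-03-28 to 2084-03-01.
30 days remain in March 2084 after the 1st (31 − 1).
Full months from April 2084 through May 2088 contribute their day counts.
Then 29 days into June 2088.
Total: 30 + 30 + 31 + 30 + 31 + 31 + 30 + 31 + 30 + 31 + 31 + 28 + 31 + 30 + 31 + 30 + 31 + 31 + 30 + 31 + 30 + 31 + 31 + 28 + 31 + 30 + 31 + 30 + 31 + 31 + 30 + 31 + 30 + 31 + 31 + 28 + 31 + 30 + 31 + 30 + 31 + 31 + 30 + 31 + 30 + 31 + 31 + 29 + 31 + 30 + 31 + 29 = 1581.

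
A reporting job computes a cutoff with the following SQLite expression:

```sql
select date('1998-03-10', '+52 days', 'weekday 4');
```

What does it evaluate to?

Applying '+52 days' to 1998-03-10: counting 52 days forward gives 1998-05-01.
`weekday 4` advances to the next Thursday; 1998-05-01 is a Friday, so it moves forward to 1998-05-07.

1998-05-07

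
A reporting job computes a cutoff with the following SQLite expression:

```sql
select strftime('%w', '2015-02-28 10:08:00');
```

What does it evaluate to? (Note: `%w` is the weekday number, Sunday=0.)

6

2015-02-28 is a Saturday; with Sunday=0 that is 6.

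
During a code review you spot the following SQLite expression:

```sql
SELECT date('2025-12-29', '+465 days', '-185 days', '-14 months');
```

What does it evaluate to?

2025-08-05

Applying '+465 days' to 2025-12-29: counting 465 days forward gives 2027-04-08.
Applying '-185 days' to 2027-04-08: counting 185 days back gives 2026-10-05.
Adding -14 months to 2026-10-05 gives 2025-08-05.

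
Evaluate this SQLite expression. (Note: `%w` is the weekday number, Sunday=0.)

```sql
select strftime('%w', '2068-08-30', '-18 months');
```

3

First apply '-18 months': 2068-08-30 → 2067-03-02.
2067-03-02 is a Wednesday; with Sunday=0 that is 3.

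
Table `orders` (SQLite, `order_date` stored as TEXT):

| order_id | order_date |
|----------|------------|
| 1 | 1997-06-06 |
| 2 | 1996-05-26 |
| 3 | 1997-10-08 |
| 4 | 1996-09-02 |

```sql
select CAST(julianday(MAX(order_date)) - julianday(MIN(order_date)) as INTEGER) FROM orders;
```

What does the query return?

500

MIN = 1996-05-26, MAX = 1997-10-08.
5 days remain in May 1996 after the 26th (31 − 26).
Full months from June 1996 through September 1997 contribute their day counts.
Then 8 days into October 1997.
Total: 5 + 30 + 31 + 31 + 30 + 31 + 30 + 31 + 31 + 28 + 31 + 30 + 31 + 30 + 31 + 31 + 30 + 8 = 500.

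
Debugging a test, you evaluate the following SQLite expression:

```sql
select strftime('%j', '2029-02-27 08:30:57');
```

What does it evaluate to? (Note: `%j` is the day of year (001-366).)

Day-of-year for 2029-02-27: days since 2029-01-01 inclusive = 58, zero-padded to 058.

058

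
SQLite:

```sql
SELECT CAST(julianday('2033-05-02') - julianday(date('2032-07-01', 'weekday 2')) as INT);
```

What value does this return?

300

`weekday 2` advances to the next Tuesday; 2032-07-01 is a Thursday, so it moves forward to 2032-07-06.
25 days remain in July 2032 after the 6th (31 − 6).
Full months from August 2032 through April 2033 contribute their day counts.
Then 2 days into May 2033.
Total: 25 + 31 + 30 + 31 + 30 + 31 + 31 + 28 + 31 + 30 + 2 = 300.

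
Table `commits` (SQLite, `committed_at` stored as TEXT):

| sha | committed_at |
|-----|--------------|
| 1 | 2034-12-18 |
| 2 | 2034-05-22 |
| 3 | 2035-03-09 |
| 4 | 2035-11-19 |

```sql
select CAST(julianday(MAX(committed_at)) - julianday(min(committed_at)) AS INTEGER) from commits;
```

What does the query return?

546

MIN = 2034-05-22, MAX = 2035-11-19.
9 days remain in May 2034 after the 22nd (31 − 22).
Full months from June 2034 through October 2035 contribute their day counts.
Then 19 days into November 2035.
Total: 9 + 30 + 31 + 31 + 30 + 31 + 30 + 31 + 31 + 28 + 31 + 30 + 31 + 30 + 31 + 31 + 30 + 31 + 19 = 546.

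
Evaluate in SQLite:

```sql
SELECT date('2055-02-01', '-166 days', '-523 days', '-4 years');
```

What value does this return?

Applying '-166 days' to 2055-02-01: counting 166 days back gives 2054-08-19.
Applying '-523 days' to 2054-08-19: counting 523 days back gives 2053-03-14.
Adding -4 years to 2053-03-14 gives 2049-03-14.

2049-03-14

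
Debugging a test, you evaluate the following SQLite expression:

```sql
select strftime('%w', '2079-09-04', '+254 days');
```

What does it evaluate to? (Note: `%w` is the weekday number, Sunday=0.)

First apply '+254 days': 2079-09-04 → 2080-05-15.
2080-05-15 is a Wednesday; with Sunday=0 that is 3.

3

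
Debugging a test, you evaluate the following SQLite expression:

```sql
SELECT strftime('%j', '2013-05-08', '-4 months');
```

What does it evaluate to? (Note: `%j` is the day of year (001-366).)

008

First apply '-4 months': 2013-05-08 → 2013-01-08.
Day-of-year for 2013-01-08: days since 2013-01-01 inclusive = 8, zero-padded to 008.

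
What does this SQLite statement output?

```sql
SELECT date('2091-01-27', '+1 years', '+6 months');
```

2092-07-27

Adding +1 year to 2091-01-27 gives 2092-01-27.
Adding +6 months to 2092-01-27 gives 2092-07-27.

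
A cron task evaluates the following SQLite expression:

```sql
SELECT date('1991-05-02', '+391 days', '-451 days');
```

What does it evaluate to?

Applying '+391 days' to 1991-05-02: counting 391 days forward gives 1992-05-27.
Applying '-451 days' to 1992-05-27: counting 451 days back gives 1991-03-03.

1991-03-03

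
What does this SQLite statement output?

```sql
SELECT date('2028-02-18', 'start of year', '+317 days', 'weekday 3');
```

`start of year` rewinds 2028-02-18 to 2028-01-01.
Applying '+317 days' to 2028-01-01: counting 317 days forward gives 2028-11-13.
`weekday 3` advances to the next Wednesday; 2028-11-13 is a Monday, so it moves forward to 2028-11-15.

2028-11-15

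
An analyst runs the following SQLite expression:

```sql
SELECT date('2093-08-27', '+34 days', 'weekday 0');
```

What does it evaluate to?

2093-10-04

August 2093 has 31 days; 4 remain after the 27th, so 5 days reach 2093-09-01.
Advancing 29 more days within September lands on 2093-09-30.
`weekday 0` advances to the next Sunday; 2093-09-30 is a Wednesday, so it moves forward to 2093-10-04.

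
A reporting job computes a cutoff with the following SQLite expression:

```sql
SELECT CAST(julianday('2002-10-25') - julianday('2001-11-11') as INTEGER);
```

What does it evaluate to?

348

19 days remain in November 2001 after the 11th (30 − 11).
Full months from December 2001 through September 2002 contribute their day counts.
Then 25 days into October 2002.
Total: 19 + 31 + 31 + 28 + 31 + 30 + 31 + 30 + 31 + 31 + 30 + 25 = 348.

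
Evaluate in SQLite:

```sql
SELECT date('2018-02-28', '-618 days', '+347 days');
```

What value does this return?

Applying '-618 days' to 2018-02-28: counting 618 days back gives 2016-06-20.
Applying '+347 days' to 2016-06-20: counting 347 days forward gives 2017-06-02.

2017-06-02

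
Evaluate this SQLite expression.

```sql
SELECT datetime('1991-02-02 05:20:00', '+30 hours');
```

+30 hours from 1991-02-02 05:20:00 is 1991-02-03 11:20:00 (crosses midnight).

1991-02-03 11:20:00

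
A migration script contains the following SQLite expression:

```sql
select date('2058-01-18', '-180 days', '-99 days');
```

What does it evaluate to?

Applying '-180 days' to 2058-01-18: counting 180 days back gives 2057-07-22.
Applying '-99 days' to 2057-07-22: counting 99 days back gives 2057-04-14.

2057-04-14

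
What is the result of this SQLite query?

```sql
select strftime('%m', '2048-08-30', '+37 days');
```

10

First apply '+37 days': 2048-08-30 → 2048-10-06.
`%m` extracts the 2-digit month (01-12): 10.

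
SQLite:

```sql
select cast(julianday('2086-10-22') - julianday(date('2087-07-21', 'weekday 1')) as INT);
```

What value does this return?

-272

`weekday 1` advances to the next Monday; 2087-07-21 is already a Monday, so it stays at 2087-07-21.
9 days remain in October 2086 after the 22nd (31 − 22).
Full months from November 2086 through June 2087 contribute their day counts.
Then 21 days into July 2087.
Total: 9 + 30 + 31 + 31 + 28 + 31 + 30 + 31 + 30 + 21 = 272.
The subtraction is earlier − later, so the result is −272 → -272.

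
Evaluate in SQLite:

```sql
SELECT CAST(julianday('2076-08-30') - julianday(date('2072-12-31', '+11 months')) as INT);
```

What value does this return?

1003

Adding +11 months to 2072-12-31 targets 2073-11-31. November 2073 has only 30 days, so SQLite normalizes the 1-day overflow forward to 2073-12-01.
30 days remain in December 2073 after the 1st (31 − 1).
Full months from January 2074 through July 2076 contribute their day counts.
Then 30 days into August 2076.
Total: 30 + 31 + 28 + 31 + 30 + 31 + 30 + 31 + 31 + 30 + 31 + 30 + 31 + 31 + 28 + 31 + 30 + 31 + 30 + 31 + 31 + 30 + 31 + 30 + 31 + 31 + 29 + 31 + 30 + 31 + 30 + 31 + 30 = 1003.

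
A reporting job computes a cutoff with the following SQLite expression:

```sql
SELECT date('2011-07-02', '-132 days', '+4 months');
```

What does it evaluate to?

2011-06-20

Applying '-132 days' to 2011-07-02: counting 132 days back gives 2011-02-20.
Adding +4 months to 2011-02-20 gives 2011-06-20.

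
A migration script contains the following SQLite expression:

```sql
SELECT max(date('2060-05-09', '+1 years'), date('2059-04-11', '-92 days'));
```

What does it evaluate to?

2061-05-09

date('2060-05-09', '+1 years') → 2061-05-09.
date('2059-04-11', '-92 days') → 2059-01-09.
Later of the two is 2061-05-09.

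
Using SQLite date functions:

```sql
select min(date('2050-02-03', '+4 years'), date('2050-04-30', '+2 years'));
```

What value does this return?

date('2050-02-03', '+4 years') → 2054-02-03.
date('2050-04-30', '+2 years') → 2052-04-30.
Earlier of the two is 2052-04-30.

2052-04-30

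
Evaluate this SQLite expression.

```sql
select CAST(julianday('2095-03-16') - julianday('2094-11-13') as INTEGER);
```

17 days remain in November 2094 after the 13th (30 − 13).
December 2094: 31 days.
January 2095: 31 days.
February 2095: 28 days.
Then 16 days into March 2095.
Total: 17 + 31 + 31 + 28 + 16 = 123.

123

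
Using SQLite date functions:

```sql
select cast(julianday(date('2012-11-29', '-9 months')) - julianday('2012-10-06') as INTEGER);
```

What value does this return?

-220

Adding -9 months to 2012-11-29 gives 2012-02-29.
0 days remain in February 2012 after the 29th (29 − 29).
Full months from March 2012 through September 2012 contribute their day counts.
Then 6 days into October 2012.
Total: 0 + 31 + 30 + 31 + 30 + 31 + 31 + 30 + 6 = 220.
The subtraction is earlier − later, so the result is −220 → -220.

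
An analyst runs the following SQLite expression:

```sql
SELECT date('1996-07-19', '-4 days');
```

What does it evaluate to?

1996-07-15

Going back 4 days within July lands on 1996-07-15.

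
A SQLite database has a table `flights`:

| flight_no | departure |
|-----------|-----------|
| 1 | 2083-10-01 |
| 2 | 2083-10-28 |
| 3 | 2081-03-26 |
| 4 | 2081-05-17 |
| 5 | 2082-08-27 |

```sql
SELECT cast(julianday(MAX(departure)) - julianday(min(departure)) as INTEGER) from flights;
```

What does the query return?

MIN = 2081-03-26, MAX = 2083-10-28.
5 days remain in March 2081 after the 26th (31 − 26).
Full months from April 2081 through September 2083 contribute their day counts.
Then 28 days into October 2083.
Total: 5 + 30 + 31 + 30 + 31 + 31 + 30 + 31 + 30 + 31 + 31 + 28 + 31 + 30 + 31 + 30 + 31 + 31 + 30 + 31 + 30 + 31 + 31 + 28 + 31 + 30 + 31 + 30 + 31 + 31 + 30 + 28 = 946.

946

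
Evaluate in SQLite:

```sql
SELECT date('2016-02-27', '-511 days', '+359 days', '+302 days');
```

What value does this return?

Applying '-511 days' to 2016-02-27: counting 511 days back gives 2014-10-04.
Applying '+359 days' to 2014-10-04: counting 359 days forward gives 2015-09-28.
Applying '+302 days' to 2015-09-28: counting 302 days forward gives 2016-07-26.

2016-07-26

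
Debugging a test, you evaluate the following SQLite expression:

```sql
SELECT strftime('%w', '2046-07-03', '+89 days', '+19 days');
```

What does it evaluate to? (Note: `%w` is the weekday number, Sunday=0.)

5

First apply '+89 days', '+19 days': 2046-07-03 → 2046-10-19.
2046-10-19 is a Friday; with Sunday=0 that is 5.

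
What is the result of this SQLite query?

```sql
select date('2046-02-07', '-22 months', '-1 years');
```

2043-04-07

Adding -22 months to 2046-02-07 gives 2044-04-07.
Adding -1 year to 2044-04-07 gives 2043-04-07.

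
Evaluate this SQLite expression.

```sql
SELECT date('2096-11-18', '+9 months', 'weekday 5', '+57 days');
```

Adding +9 months to 2096-11-18 gives 2097-08-18.
`weekday 5` advances to the next Friday; 2097-08-18 is a Sunday, so it moves forward to 2097-08-23.
Applying '+57 days' to 2097-08-23: counting 57 days forward gives 2097-10-19.

2097-10-19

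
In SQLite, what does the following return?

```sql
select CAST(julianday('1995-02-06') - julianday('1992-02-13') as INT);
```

16 days remain in February 1992 after the 13th (29 − 13).
Full months from March 1992 through January 1995 contribute their day counts.
Then 6 days into February 1995.
Total: 16 + 31 + 30 + 31 + 30 + 31 + 31 + 30 + 31 + 30 + 31 + 31 + 28 + 31 + 30 + 31 + 30 + 31 + 31 + 30 + 31 + 30 + 31 + 31 + 28 + 31 + 30 + 31 + 30 + 31 + 31 + 30 + 31 + 30 + 31 + 31 + 6 = 1089.

1089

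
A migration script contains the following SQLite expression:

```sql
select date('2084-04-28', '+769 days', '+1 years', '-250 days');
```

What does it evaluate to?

Applying '+769 days' to 2084-04-28: counting 769 days forward gives 2086-06-06.
Adding +1 year to 2086-06-06 gives 2087-06-06.
Applying '-250 days' to 2087-06-06: counting 250 days back gives 2086-09-29.

2086-09-29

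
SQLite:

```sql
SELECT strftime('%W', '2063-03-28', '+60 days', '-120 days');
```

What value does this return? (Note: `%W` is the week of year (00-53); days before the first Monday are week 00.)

First apply '+60 days', '-120 days': 2063-03-28 → 2063-01-27.
2063-01-27 is a Saturday. SQLite's %W counts Mondays since the year started; the result is 04.

04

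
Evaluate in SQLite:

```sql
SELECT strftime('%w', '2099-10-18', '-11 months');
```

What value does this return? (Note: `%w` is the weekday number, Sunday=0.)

2

First apply '-11 months': 2099-10-18 → 2098-11-18.
2098-11-18 is a Tuesday; with Sunday=0 that is 2.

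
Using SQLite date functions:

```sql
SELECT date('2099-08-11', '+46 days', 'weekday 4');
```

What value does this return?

2099-10-01

Applying '+46 days' to 2099-08-11: counting 46 days forward gives 2099-09-26.
`weekday 4` advances to the next Thursday; 2099-09-26 is a Saturday, so it moves forward to 2099-10-01.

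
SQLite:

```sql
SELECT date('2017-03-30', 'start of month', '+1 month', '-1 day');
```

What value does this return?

2017-03-31

`start of month` rewinds 2017-03-30 to 2017-03-01.
Adding +1 month to 2017-03-01 gives 2017-04-01.
Going back 1 day from 2017-04-01 reaches 2017-03-31 (last day of March, 31 days).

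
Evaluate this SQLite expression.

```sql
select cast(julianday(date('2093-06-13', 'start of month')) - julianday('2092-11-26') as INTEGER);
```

187

`start of month` rewinds 2093-06-13 to 2093-06-01.
4 days remain in November 2092 after the 26th (30 − 26).
Full months from December 2092 through May 2093 contribute their day counts.
Then 1 day into June 2093.
Total: 4 + 31 + 31 + 28 + 31 + 30 + 31 + 1 = 187.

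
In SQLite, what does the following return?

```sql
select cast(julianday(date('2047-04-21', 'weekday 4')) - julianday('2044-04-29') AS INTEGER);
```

`weekday 4` advances to the next Thursday; 2047-04-21 is a Sunday, so it moves forward to 2047-04-25.
1 day remains in April 2044 after the 29th (30 − 29).
Full months from May 2044 through March 2047 contribute their day counts.
Then 25 days into April 2047.
Total: 1 + 31 + 30 + 31 + 31 + 30 + 31 + 30 + 31 + 31 + 28 + 31 + 30 + 31 + 30 + 31 + 31 + 30 + 31 + 30 + 31 + 31 + 28 + 31 + 30 + 31 + 30 + 31 + 31 + 30 + 31 + 30 + 31 + 31 + 28 + 31 + 25 = 1091.

1091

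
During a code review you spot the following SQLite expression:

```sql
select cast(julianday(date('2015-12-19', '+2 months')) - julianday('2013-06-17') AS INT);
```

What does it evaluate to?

977

Adding +2 months to 2015-12-19 gives 2016-02-19.
13 days remain in June 2013 after the 17th (30 − 17).
Full months from July 2013 through January 2016 contribute their day counts.
Then 19 days into February 2016.
Total: 13 + 31 + 31 + 30 + 31 + 30 + 31 + 31 + 28 + 31 + 30 + 31 + 30 + 31 + 31 + 30 + 31 + 30 + 31 + 31 + 28 + 31 + 30 + 31 + 30 + 31 + 31 + 30 + 31 + 30 + 31 + 31 + 19 = 977.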